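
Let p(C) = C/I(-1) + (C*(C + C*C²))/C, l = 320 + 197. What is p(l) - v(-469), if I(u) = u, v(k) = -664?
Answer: 138189077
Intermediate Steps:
l = 517
p(C) = C³ (p(C) = C/(-1) + (C*(C + C*C²))/C = C*(-1) + (C*(C + C³))/C = -C + (C + C³) = C³)
p(l) - v(-469) = 517³ - 1*(-664) = 138188413 + 664 = 138189077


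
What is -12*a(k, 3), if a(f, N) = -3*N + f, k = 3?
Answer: 72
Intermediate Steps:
a(f, N) = f - 3*N
-12*a(k, 3) = -12*(3 - 3*3) = -12*(3 - 9) = -12*(-6) = 72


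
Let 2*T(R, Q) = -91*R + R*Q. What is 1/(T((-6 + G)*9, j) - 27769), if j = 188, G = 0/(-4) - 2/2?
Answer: -2/61649 ≈ -3.2442e-5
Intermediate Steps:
G = -1 (G = 0*(-1/4) - 2*1/2 = 0 - 1 = -1)
T(R, Q) = -91*R/2 + Q*R/2 (T(R, Q) = (-91*R + R*Q)/2 = (-91*R + Q*R)/2 = -91*R/2 + Q*R/2)
1/(T((-6 + G)*9, j) - 27769) = 1/(((-6 - 1)*9)*(-91 + 188)/2 - 27769) = 1/((1/2)*(-7*9)*97 - 27769) = 1/((1/2)*(-63)*97 - 27769) = 1/(-6111/2 - 27769) = 1/(-61649/2) = -2/61649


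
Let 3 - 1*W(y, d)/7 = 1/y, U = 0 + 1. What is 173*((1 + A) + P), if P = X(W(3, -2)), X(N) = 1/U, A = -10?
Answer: -1384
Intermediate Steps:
U = 1
W(y, d) = 21 - 7/y
X(N) = 1 (X(N) = 1/1 = 1)
P = 1
173*((1 + A) + P) = 173*((1 - 10) + 1) = 173*(-9 + 1) = 173*(-8) = -1384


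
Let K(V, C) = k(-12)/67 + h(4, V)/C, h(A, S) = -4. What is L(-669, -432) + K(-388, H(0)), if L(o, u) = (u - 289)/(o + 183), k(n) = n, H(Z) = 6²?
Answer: 38857/32562 ≈ 1.1933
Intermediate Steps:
H(Z) = 36
L(o, u) = (-289 + u)/(183 + o)
K(V, C) = -12/67 - 4/C
L(-669, -432) + K(-388, H(0)) = (-289 - 432)/(183 - 669) + (-12/67 - 4/36) = -721/(-486) + (-12/67 - 4*1/36) = -1/486*(-721) + (-12/67 - ⅑) = 721/486 - 175/603 = 38857/32562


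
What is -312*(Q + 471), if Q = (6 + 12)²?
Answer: -248040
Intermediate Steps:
Q = 324 (Q = 18² = 324)
-312*(Q + 471) = -312*(324 + 471) = -312*795 = -248040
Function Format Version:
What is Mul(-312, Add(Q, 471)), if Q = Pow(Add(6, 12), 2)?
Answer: -248040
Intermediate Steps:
Q = 324 (Q = Pow(18, 2) = 324)
Mul(-312, Add(Q, 471)) = Mul(-312, Add(324, 471)) = Mul(-312, 795) = -248040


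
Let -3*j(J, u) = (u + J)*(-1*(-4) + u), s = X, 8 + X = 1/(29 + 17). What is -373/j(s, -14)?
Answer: 8579/1685 ≈ 5.0914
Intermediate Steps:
X = -367/46 (X = -8 + 1/(29 + 17) = -8 + 1/46 = -367/46 ≈ -7.9783)
s = -367/46 ≈ -7.9783
j(J, u) = -(4 + u)*(J + u)/3 (j(J, u) = -(u + J)*(-1*(-4) + u)/3 = -(J + u)*(4 + u)/3 = -(4 + u)*(J + u)/3)
-373/j(s, -14) = -373/(-4/3*(-367/46) - 4/3*(-14) - ⅓*(-14)² - ⅓*(-367/46)*(-14)) = -373/(734/69 + 56/3 - ⅓*196 - 2569/69) = -373/(734/69 + 56/3 - 196/3 - 2569/69) = -373/(-1685/23) = -373*(-23/1685) = 8579/1685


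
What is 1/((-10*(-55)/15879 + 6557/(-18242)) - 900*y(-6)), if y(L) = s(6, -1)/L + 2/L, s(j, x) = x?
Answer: 289664718/43355622197 ≈ 0.0066811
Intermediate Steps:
y(L) = 1/L (y(L) = -1/L + 2/L = 1/L)
1/((-10*(-55)/15879 + 6557/(-18242)) - 900*y(-6)) = 1/((-10*(-55)/15879 + 6557/(-18242)) - 900/(-6)) = 1/((550*(1/15879) + 6557*(-1/18242)) - 900*(-⅙)) = 1/((550/15879 - 6557/18242) + 150) = 1/(-94085503/289664718 + 150) = 1/(43355622197/289664718) = 289664718/43355622197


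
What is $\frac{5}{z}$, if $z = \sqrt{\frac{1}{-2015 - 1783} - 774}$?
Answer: $- \frac{15 i \sqrt{2345054}}{127811} \approx - 0.17972 i$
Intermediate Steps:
$z = \frac{23 i \sqrt{2345054}}{1266}$ ($z = \sqrt{\frac{1}{-3798} - 774} = \sqrt{- \frac{1}{3798} - 774} = \sqrt{- \frac{2939653}{3798}} = \frac{23 i \sqrt{2345054}}{1266} \approx 27.821 i$)
$\frac{5}{z} = \frac{5}{\frac{23}{1266} i \sqrt{2345054}} = 5 \left(- \frac{3 i \sqrt{2345054}}{127811}\right) = - \frac{15 i \sqrt{2345054}}{127811}$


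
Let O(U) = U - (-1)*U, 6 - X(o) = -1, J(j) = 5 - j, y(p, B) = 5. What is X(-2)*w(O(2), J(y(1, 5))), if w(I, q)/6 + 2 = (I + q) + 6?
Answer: 336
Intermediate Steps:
X(o) = 7 (X(o) = 6 - 1*(-1) = 6 + 1 = 7)
O(U) = 2*U (O(U) = U + U = 2*U)
w(I, q) = 24 + 6*I + 6*q (w(I, q) = -12 + 6*((I + q) + 6) = -12 + 6*(6 + I + q) = -12 + (36 + 6*I + 6*q) = 24 + 6*I + 6*q)
X(-2)*w(O(2), J(y(1, 5))) = 7*(24 + 6*(2*2) + 6*(5 - 1*5)) = 7*(24 + 6*4 + 6*(5 - 5)) = 7*(24 + 24 + 6*0) = 7*(24 + 24 + 0) = 7*48 = 336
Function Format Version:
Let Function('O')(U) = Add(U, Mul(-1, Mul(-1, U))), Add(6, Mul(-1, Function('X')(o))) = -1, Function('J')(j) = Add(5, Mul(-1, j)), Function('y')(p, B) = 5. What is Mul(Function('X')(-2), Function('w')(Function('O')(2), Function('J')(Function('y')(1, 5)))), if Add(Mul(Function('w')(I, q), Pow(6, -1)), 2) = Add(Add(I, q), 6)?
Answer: 336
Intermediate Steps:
Function('X')(o) = 7 (Function('X')(o) = Add(6, Mul(-1, -1)) = Add(6, 1) = 7)
Function('O')(U) = Mul(2, U) (Function('O')(U) = Add(U, U) = Mul(2, U))
Function('w')(I, q) = Add(24, Mul(6, I), Mul(6, q)) (Function('w')(I, q) = Add(-12, Mul(6, Add(Add(I, q), 6))) = Add(-12, Mul(6, Add(6, I, q))) = Add(-12, Add(36, Mul(6, I), Mul(6, q))) = Add(24, Mul(6, I), Mul(6, q)))
Mul(Function('X')(-2), Function('w')(Function('O')(2), Function('J')(Function('y')(1, 5)))) = Mul(7, Add(24, Mul(6, Mul(2, 2)), Mul(6, Add(5, Mul(-1, 5))))) = Mul(7, Add(24, Mul(6, 4), Mul(6, Add(5, -5)))) = Mul(7, Add(24, 24, Mul(6, 0))) = Mul(7, Add(24, 24, 0)) = Mul(7, 48) = 336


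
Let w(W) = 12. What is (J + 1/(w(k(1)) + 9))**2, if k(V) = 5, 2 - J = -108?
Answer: 5340721/441 ≈ 12110.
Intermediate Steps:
J = 110 (J = 2 - 1*(-108) = 2 + 108 = 110)
(J + 1/(w(k(1)) + 9))**2 = (110 + 1/(12 + 9))**2 = (110 + 1/21)**2 = (2311/21)**2 = 5340721/441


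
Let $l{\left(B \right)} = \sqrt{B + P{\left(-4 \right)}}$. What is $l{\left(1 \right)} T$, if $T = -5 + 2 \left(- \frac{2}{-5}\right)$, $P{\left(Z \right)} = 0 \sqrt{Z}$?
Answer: $- \frac{21}{5} \approx -4.2$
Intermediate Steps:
$P{\left(Z \right)} = 0$
$l{\left(B \right)} = \sqrt{B}$ ($l{\left(B \right)} = \sqrt{B + 0} = \sqrt{B}$)
$T = - \frac{21}{5}$ ($T = -5 + 2 \left(\left(-2\right) \left(- \frac{1}{5}\right)\right) = -5 + 2 \cdot \frac{2}{5} = -5 + \frac{4}{5} = - \frac{21}{5} \approx -4.2$)
$l{\left(1 \right)} T = \sqrt{1} \left(- \frac{21}{5}\right) = 1 \left(- \frac{21}{5}\right) = - \frac{21}{5}$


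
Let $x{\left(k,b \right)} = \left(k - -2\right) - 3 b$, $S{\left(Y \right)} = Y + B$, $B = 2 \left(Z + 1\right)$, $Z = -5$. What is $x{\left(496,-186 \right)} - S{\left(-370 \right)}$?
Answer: $1434$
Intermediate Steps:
$B = -8$ ($B = 2 \left(-5 + 1\right) = 2 \left(-4\right) = -8$)
$S{\left(Y \right)} = -8 + Y$ ($S{\left(Y \right)} = Y - 8 = -8 + Y$)
$x{\left(k,b \right)} = 2 + k - 3 b$ ($x{\left(k,b \right)} = \left(k + 2\right) - 3 b = \left(2 + k\right) - 3 b = 2 + k - 3 b$)
$x{\left(496,-186 \right)} - S{\left(-370 \right)} = \left(2 + 496 - -558\right) - \left(-8 - 370\right) = \left(2 + 496 + 558\right) - -378 = 1056 + 378 = 1434$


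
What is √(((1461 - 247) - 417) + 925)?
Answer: √1722 ≈ 41.497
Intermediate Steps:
√(((1461 - 247) - 417) + 925) = √((1214 - 417) + 925) = √(797 + 925) = √1722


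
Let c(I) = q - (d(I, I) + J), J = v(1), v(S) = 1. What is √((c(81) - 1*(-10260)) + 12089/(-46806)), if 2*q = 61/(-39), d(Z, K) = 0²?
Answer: 4*√6593686051602/101413 ≈ 101.28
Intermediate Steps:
d(Z, K) = 0
J = 1
q = -61/78 (q = (61/(-39))/2 = (61*(-1/39))/2 = (½)*(-61/39) = -61/78 ≈ -0.78205)
c(I) = -139/78 (c(I) = -61/78 - (0 + 1) = -61/78 - 1*1 = -61/78 - 1 = -139/78)
√((c(81) - 1*(-10260)) + 12089/(-46806)) = √((-139/78 - 1*(-10260)) + 12089/(-46806)) = √((-139/78 + 10260) + 12089*(-1/46806)) = √(800141/78 - 12089/46806) = √(1040290464/101413) = 4*√6593686051602/101413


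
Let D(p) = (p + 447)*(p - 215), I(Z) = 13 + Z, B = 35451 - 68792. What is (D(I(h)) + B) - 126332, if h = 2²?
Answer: -251545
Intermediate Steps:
B = -33341
h = 4
D(p) = (-215 + p)*(447 + p) (D(p) = (447 + p)*(-215 + p) = (-215 + p)*(447 + p))
(D(I(h)) + B) - 126332 = ((-96105 + (13 + 4)² + 232*(13 + 4)) - 33341) - 126332 = ((-96105 + 17² + 232*17) - 33341) - 126332 = ((-96105 + 289 + 3944) - 33341) - 126332 = (-91872 - 33341) - 126332 = -125213 - 126332 = -251545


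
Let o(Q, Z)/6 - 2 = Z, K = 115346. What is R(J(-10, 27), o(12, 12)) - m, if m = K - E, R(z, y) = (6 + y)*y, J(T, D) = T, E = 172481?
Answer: 64695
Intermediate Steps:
o(Q, Z) = 12 + 6*Z
R(z, y) = y*(6 + y)
m = -57135 (m = 115346 - 1*172481 = 115346 - 172481 = -57135)
R(J(-10, 27), o(12, 12)) - m = (12 + 6*12)*(6 + (12 + 6*12)) - 1*(-57135) = (12 + 72)*(6 + (12 + 72)) + 57135 = 84*(6 + 84) + 57135 = 84*90 + 57135 = 7560 + 57135 = 64695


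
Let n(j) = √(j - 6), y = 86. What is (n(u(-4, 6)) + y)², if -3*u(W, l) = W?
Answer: (258 + I*√42)²/9 ≈ 7391.3 + 371.56*I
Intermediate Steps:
u(W, l) = -W/3
n(j) = √(-6 + j)
(n(u(-4, 6)) + y)² = (√(-6 - ⅓*(-4)) + 86)² = (√(-6 + 4/3) + 86)² = (√(-14/3) + 86)² = (I*√42/3 + 86)² = (86 + I*√42/3)²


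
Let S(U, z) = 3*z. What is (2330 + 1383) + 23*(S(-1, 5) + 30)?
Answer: 4748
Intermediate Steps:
(2330 + 1383) + 23*(S(-1, 5) + 30) = (2330 + 1383) + 23*(3*5 + 30) = 3713 + 23*(15 + 30) = 3713 + 23*45 = 3713 + 1035 = 4748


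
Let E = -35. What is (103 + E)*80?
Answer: 5440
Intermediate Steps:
(103 + E)*80 = (103 - 35)*80 = 68*80 = 5440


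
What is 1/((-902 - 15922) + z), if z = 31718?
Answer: 1/14894 ≈ 6.7141e-5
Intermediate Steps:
1/((-902 - 15922) + z) = 1/((-902 - 15922) + 31718) = 1/(-16824 + 31718) = 1/14894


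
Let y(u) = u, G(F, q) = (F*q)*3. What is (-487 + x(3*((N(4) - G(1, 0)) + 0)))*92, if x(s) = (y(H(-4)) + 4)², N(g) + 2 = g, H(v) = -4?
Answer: -44804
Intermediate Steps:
G(F, q) = 3*F*q
N(g) = -2 + g
x(s) = 0 (x(s) = (-4 + 4)² = 0² = 0)
(-487 + x(3*((N(4) - G(1, 0)) + 0)))*92 = (-487 + 0)*92 = -487*92 = -44804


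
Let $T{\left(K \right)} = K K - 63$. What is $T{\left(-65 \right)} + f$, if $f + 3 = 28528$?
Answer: $32687$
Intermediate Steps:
$f = 28525$ ($f = -3 + 28528 = 28525$)
$T{\left(K \right)} = -63 + K^{2}$ ($T{\left(K \right)} = K^{2} - 63 = -63 + K^{2}$)
$T{\left(-65 \right)} + f = \left(-63 + \left(-65\right)^{2}\right) + 28525 = \left(-63 + 4225\right) + 28525 = 4162 + 28525 = 32687$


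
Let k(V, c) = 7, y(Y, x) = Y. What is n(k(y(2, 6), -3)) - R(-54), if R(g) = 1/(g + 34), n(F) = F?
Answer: 141/20 ≈ 7.0500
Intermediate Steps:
R(g) = 1/(34 + g)
n(k(y(2, 6), -3)) - R(-54) = 7 - 1/(34 - 54) = 7 - 1/(-20) = 7 - 1*(-1/20) = 7 + 1/20 = 141/20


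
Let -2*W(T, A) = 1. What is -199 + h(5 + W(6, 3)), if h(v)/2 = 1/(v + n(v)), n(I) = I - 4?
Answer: -993/5 ≈ -198.60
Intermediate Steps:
W(T, A) = -½ (W(T, A) = -½*1 = -½)
n(I) = -4 + I
h(v) = 2/(-4 + 2*v) (h(v) = 2/(v + (-4 + v)) = 2/(-4 + 2*v))
-199 + h(5 + W(6, 3)) = -199 + 1/(-2 + (5 - ½)) = -199 + 1/(-2 + 9/2) = -199 + 1/(5/2) = -199 + ⅖ = -993/5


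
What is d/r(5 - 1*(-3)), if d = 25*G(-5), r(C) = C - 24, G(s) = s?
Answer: 125/16 ≈ 7.8125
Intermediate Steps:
r(C) = -24 + C
d = -125 (d = 25*(-5) = -125)
d/r(5 - 1*(-3)) = -125/(-24 + (5 - 1*(-3))) = -125/(-24 + (5 + 3)) = -125/(-24 + 8) = -125/(-16) = -125*(-1/16) = 125/16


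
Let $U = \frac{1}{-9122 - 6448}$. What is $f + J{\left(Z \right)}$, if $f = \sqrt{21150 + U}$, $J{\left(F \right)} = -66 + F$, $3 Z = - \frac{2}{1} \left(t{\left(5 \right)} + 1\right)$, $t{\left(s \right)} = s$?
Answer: $-70 + \frac{\sqrt{569698513270}}{5190} \approx 75.43$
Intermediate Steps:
$Z = -4$ ($Z = \frac{- \frac{2}{1} \left(5 + 1\right)}{3} = \frac{\left(-2\right) 1 \cdot 6}{3} = \frac{\left(-2\right) 6}{3} = \frac{1}{3} \left(-12\right) = -4$)
$U = - \frac{1}{15570}$ ($U = \frac{1}{-15570} = - \frac{1}{15570} \approx -6.4226 \cdot 10^{-5}$)
$f = \frac{\sqrt{569698513270}}{5190}$ ($f = \sqrt{21150 - \frac{1}{15570}} = \sqrt{\frac{329305499}{15570}} = \frac{\sqrt{569698513270}}{5190} \approx 145.43$)
$f + J{\left(Z \right)} = \frac{\sqrt{569698513270}}{5190} - 70 = -70 + \frac{\sqrt{569698513270}}{5190}$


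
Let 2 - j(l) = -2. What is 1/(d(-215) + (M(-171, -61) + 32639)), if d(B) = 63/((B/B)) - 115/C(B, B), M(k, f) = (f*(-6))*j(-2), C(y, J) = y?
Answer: 43/1469161 ≈ 2.9268e-5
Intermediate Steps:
j(l) = 4 (j(l) = 2 - 1*(-2) = 2 + 2 = 4)
M(k, f) = -24*f (M(k, f) = (f*(-6))*4 = -6*f*4 = -24*f)
d(B) = 63 - 115/B (d(B) = 63/((B/B)) - 115/B = 63/1 - 115/B = 63*1 - 115/B = 63 - 115/B)
1/(d(-215) + (M(-171, -61) + 32639)) = 1/((63 - 115/(-215)) + (-24*(-61) + 32639)) = 1/((63 - 115*(-1/215)) + (1464 + 32639)) = 1/((63 + 23/43) + 34103) = 1/(2732/43 + 34103) = 1/(1469161/43) = 43/1469161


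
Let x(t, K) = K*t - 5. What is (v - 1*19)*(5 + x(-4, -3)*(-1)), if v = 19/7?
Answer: 228/7 ≈ 32.571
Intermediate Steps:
x(t, K) = -5 + K*t
v = 19/7 (v = 19*(⅐) = 19/7 ≈ 2.7143)
(v - 1*19)*(5 + x(-4, -3)*(-1)) = (19/7 - 1*19)*(5 + (-5 - 3*(-4))*(-1)) = (19/7 - 19)*(5 + (-5 + 12)*(-1)) = -114*(5 + 7*(-1))/7 = -114*(5 - 7)/7 = -114/7*(-2) = 228/7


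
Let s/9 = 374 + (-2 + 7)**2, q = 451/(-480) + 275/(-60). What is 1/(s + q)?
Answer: 480/1721029 ≈ 0.00027890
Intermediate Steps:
q = -2651/480 (q = 451*(-1/480) + 275*(-1/60) = -451/480 - 55/12 = -2651/480 ≈ -5.5229)
s = 3591 (s = 9*(374 + (-2 + 7)**2) = 9*(374 + 5**2) = 9*(374 + 25) = 9*399 = 3591)
1/(s + q) = 1/(3591 - 2651/480) = 1/(1721029/480) = 480/1721029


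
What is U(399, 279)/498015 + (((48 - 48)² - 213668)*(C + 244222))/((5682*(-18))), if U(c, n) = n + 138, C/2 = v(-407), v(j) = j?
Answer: 79941399509473/157206735 ≈ 5.0851e+5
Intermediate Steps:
C = -814 (C = 2*(-407) = -814)
U(c, n) = 138 + n
U(399, 279)/498015 + (((48 - 48)² - 213668)*(C + 244222))/((5682*(-18))) = (138 + 279)/498015 + (((48 - 48)² - 213668)*(-814 + 244222))/((5682*(-18))) = 417*(1/498015) + ((0² - 213668)*243408)/(-102276) = 139/166005 + ((0 - 213668)*243408)*(-1/102276) = 139/166005 - 213668*243408*(-1/102276) = 139/166005 - 52008500544*(-1/102276) = 139/166005 + 4334041712/8523 = 79941399509473/157206735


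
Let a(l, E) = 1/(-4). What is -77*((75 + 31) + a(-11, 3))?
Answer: -32571/4 ≈ -8142.8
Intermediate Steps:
a(l, E) = -¼
-77*((75 + 31) + a(-11, 3)) = -77*((75 + 31) - ¼) = -77*(106 - ¼) = -77*423/4 = -32571/4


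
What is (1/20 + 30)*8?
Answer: 1202/5 ≈ 240.40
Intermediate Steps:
(1/20 + 30)*8 = (601/20)*8 = 1202/5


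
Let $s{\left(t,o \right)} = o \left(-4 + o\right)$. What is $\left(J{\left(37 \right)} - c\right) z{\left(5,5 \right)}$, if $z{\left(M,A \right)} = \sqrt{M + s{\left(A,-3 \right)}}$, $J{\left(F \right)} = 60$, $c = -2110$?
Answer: $2170 \sqrt{26} \approx 11065.0$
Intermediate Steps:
$z{\left(M,A \right)} = \sqrt{21 + M}$ ($z{\left(M,A \right)} = \sqrt{M - 3 \left(-4 - 3\right)} = \sqrt{M - -21} = \sqrt{M + 21} = \sqrt{21 + M}$)
$\left(J{\left(37 \right)} - c\right) z{\left(5,5 \right)} = \left(60 - -2110\right) \sqrt{21 + 5} = \left(60 + 2110\right) \sqrt{26} = 2170 \sqrt{26}$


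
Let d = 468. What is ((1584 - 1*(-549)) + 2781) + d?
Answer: 5382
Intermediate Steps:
((1584 - 1*(-549)) + 2781) + d = ((1584 - 1*(-549)) + 2781) + 468 = ((1584 + 549) + 2781) + 468 = (2133 + 2781) + 468 = 4914 + 468 = 5382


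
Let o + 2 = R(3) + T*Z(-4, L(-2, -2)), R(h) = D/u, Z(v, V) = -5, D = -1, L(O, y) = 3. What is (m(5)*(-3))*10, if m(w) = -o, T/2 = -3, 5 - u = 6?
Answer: 870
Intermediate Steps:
u = -1 (u = 5 - 1*6 = 5 - 6 = -1)
T = -6 (T = 2*(-3) = -6)
R(h) = 1 (R(h) = -1/(-1) = -1*(-1) = 1)
o = 29 (o = -2 + (1 - 6*(-5)) = -2 + (1 + 30) = -2 + 31 = 29)
m(w) = -29 (m(w) = -1*29 = -29)
(m(5)*(-3))*10 = -29*(-3)*10 = 87*10 = 870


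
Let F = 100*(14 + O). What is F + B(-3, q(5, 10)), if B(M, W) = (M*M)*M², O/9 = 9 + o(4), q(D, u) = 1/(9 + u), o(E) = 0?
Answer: 9581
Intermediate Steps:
O = 81 (O = 9*(9 + 0) = 9*9 = 81)
B(M, W) = M⁴ (B(M, W) = M²*M² = M⁴)
F = 9500 (F = 100*(14 + 81) = 100*95 = 9500)
F + B(-3, q(5, 10)) = 9500 + (-3)⁴ = 9500 + 81 = 9581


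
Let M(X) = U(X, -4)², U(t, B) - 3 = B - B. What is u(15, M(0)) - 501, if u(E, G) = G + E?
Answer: -477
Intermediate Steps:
U(t, B) = 3 (U(t, B) = 3 + (B - B) = 3 + 0 = 3)
M(X) = 9 (M(X) = 3² = 9)
u(E, G) = E + G
u(15, M(0)) - 501 = (15 + 9) - 501 = 24 - 501 = -477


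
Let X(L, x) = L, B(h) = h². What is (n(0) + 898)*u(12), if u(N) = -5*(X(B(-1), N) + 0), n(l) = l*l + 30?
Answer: -4640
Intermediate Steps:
n(l) = 30 + l² (n(l) = l² + 30 = 30 + l²)
u(N) = -5 (u(N) = -5*((-1)² + 0) = -5*(1 + 0) = -5*1 = -5)
(n(0) + 898)*u(12) = ((30 + 0²) + 898)*(-5) = ((30 + 0) + 898)*(-5) = (30 + 898)*(-5) = 928*(-5) = -4640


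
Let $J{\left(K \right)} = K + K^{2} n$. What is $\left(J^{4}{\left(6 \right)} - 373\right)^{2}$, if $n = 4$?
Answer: $256288684837639129$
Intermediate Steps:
$J{\left(K \right)} = K + 4 K^{2}$ ($J{\left(K \right)} = K + K^{2} \cdot 4 = K + 4 K^{2}$)
$\left(J^{4}{\left(6 \right)} - 373\right)^{2} = \left(\left(6 \left(1 + 4 \cdot 6\right)\right)^{4} - 373\right)^{2} = \left(\left(6 \left(1 + 24\right)\right)^{4} - 373\right)^{2} = \left(\left(6 \cdot 25\right)^{4} - 373\right)^{2} = \left(150^{4} - 373\right)^{2} = \left(506250000 - 373\right)^{2} = 506249627^{2} = 256288684837639129$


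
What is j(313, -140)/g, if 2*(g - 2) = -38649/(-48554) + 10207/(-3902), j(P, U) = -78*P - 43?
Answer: -1158391791139/51631069 ≈ -22436.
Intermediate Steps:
j(P, U) = -43 - 78*P
g = 51631069/47364427 (g = 2 + (-38649/(-48554) + 10207/(-3902))/2 = 2 + (-38649*(-1/48554) + 10207*(-1/3902))/2 = 2 + (38649/48554 - 10207/3902)/2 = 2 + (½)*(-86195570/47364427) = 2 - 43097785/47364427 = 51631069/47364427 ≈ 1.0901)
j(313, -140)/g = (-43 - 78*313)/(51631069/47364427) = (-43 - 24414)*(47364427/51631069) = -24457*47364427/51631069 = -1158391791139/51631069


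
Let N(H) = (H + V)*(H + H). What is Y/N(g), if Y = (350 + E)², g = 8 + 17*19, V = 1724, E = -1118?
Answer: 98304/226735 ≈ 0.43356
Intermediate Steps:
g = 331 (g = 8 + 323 = 331)
N(H) = 2*H*(1724 + H) (N(H) = (H + 1724)*(H + H) = (1724 + H)*(2*H) = 2*H*(1724 + H))
Y = 589824 (Y = (350 - 1118)² = (-768)² = 589824)
Y/N(g) = 589824/((2*331*(1724 + 331))) = 589824/((2*331*2055)) = 589824/1360410 = 589824*(1/1360410) = 98304/226735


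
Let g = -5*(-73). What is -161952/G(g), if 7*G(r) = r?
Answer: -1133664/365 ≈ -3105.9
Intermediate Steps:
g = 365
G(r) = r/7
-161952/G(g) = -161952/((1/7)*365) = -161952/365/7 = -161952*7/365 = -1133664/365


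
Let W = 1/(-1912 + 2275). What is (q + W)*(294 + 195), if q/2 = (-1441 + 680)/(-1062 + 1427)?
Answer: -89995723/44165 ≈ -2037.7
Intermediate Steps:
q = -1522/365 (q = 2*((-1441 + 680)/(-1062 + 1427)) = 2*(-761/365) = -1522/365 ≈ -4.1699)
W = 1/363 ≈ 0.0027548
(q + W)*(294 + 195) = (-1522/365 + 1/363)*(294 + 195) = -552121/132495*489 = -89995723/44165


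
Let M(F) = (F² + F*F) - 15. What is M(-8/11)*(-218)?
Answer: 367766/121 ≈ 3039.4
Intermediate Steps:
M(F) = -15 + 2*F² (M(F) = (F² + F²) - 15 = 2*F² - 15 = -15 + 2*F²)
M(-8/11)*(-218) = (-15 + 2*(-8/11)²)*(-218) = (-15 + 2*(64/121))*(-218) = (-15 + 128/121)*(-218) = -1687/121*(-218) = 367766/121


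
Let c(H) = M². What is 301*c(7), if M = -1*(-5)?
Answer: 7525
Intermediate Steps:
M = 5
c(H) = 25 (c(H) = 5² = 25)
301*c(7) = 301*25 = 7525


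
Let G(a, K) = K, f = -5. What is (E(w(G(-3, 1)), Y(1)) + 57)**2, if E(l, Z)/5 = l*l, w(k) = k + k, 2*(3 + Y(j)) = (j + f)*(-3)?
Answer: 5929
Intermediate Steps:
Y(j) = 9/2 - 3*j/2 (Y(j) = -3 + ((j - 5)*(-3))/2 = -3 + ((-5 + j)*(-3))/2 = -3 + (15 - 3*j)/2 = -3 + (15/2 - 3*j/2) = 9/2 - 3*j/2)
w(k) = 2*k
E(l, Z) = 5*l**2 (E(l, Z) = 5*(l*l) = 5*l**2)
(E(w(G(-3, 1)), Y(1)) + 57)**2 = (5*(2*1)**2 + 57)**2 = (5*2**2 + 57)**2 = (5*4 + 57)**2 = (20 + 57)**2 = 77**2 = 5929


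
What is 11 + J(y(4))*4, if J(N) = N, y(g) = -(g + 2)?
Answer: -13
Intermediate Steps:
y(g) = -2 - g (y(g) = -(2 + g) = -2 - g)
11 + J(y(4))*4 = 11 + (-2 - 1*4)*4 = 11 + (-2 - 4)*4 = 11 - 6*4 = 11 - 24 = -13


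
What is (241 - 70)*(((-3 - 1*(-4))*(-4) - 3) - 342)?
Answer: -59679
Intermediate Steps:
(241 - 70)*(((-3 - 1*(-4))*(-4) - 3) - 342) = 171*(((-3 + 4)*(-4) - 3) - 342) = 171*((1*(-4) - 3) - 342) = 171*((-4 - 3) - 342) = 171*(-7 - 342) = 171*(-349) = -59679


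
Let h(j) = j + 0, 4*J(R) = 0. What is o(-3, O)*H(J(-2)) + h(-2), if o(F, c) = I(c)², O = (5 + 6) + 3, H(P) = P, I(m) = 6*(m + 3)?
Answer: -2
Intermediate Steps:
J(R) = 0 (J(R) = (¼)*0 = 0)
I(m) = 18 + 6*m (I(m) = 6*(3 + m) = 18 + 6*m)
h(j) = j
O = 14 (O = 11 + 3 = 14)
o(F, c) = (18 + 6*c)²
o(-3, O)*H(J(-2)) + h(-2) = (36*(3 + 14)²)*0 - 2 = (36*17²)*0 - 2 = (36*289)*0 - 2 = 10404*0 - 2 = 0 - 2 = -2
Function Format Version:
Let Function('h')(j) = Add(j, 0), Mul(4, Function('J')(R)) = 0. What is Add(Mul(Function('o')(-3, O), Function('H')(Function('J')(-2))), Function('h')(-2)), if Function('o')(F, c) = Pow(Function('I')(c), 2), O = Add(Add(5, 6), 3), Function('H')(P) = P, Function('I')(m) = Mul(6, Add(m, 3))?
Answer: -2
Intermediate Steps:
Function('J')(R) = 0 (Function('J')(R) = Mul(Rational(1, 4), 0) = 0)
Function('I')(m) = Add(18, Mul(6, m)) (Function('I')(m) = Mul(6, Add(3, m)) = Add(18, Mul(6, m)))
Function('h')(j) = j
O = 14 (O = Add(11, 3) = 14)
Function('o')(F, c) = Pow(Add(18, Mul(6, c)), 2)
Add(Mul(Function('o')(-3, O), Function('H')(Function('J')(-2))), Function('h')(-2)) = Add(Mul(Mul(36, Pow(Add(3, 14), 2)), 0), -2) = Add(Mul(Mul(36, Pow(17, 2)), 0), -2) = Add(Mul(Mul(36, 289), 0), -2) = Add(Mul(10404, 0), -2) = Add(0, -2) = -2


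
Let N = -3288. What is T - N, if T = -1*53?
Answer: 3235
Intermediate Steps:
T = -53
T - N = -53 - 1*(-3288) = -53 + 3288 = 3235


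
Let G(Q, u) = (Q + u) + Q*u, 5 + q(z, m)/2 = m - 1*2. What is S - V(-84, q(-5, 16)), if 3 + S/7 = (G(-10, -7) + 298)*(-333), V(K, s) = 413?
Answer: -818615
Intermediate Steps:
q(z, m) = -14 + 2*m (q(z, m) = -10 + 2*(m - 1*2) = -10 + 2*(m - 2) = -10 + 2*(-2 + m) = -10 + (-4 + 2*m) = -14 + 2*m)
G(Q, u) = Q + u + Q*u
S = -818202 (S = -21 + 7*(((-10 - 7 - 10*(-7)) + 298)*(-333)) = -21 + 7*(((-10 - 7 + 70) + 298)*(-333)) = -21 + 7*((53 + 298)*(-333)) = -21 + 7*(351*(-333)) = -21 + 7*(-116883) = -21 - 818181 = -818202)
S - V(-84, q(-5, 16)) = -818202 - 1*413 = -818202 - 413 = -818615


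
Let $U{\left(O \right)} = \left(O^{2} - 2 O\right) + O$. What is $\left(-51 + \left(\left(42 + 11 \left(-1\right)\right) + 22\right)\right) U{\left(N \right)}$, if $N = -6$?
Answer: $84$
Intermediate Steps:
$U{\left(O \right)} = O^{2} - O$
$\left(-51 + \left(\left(42 + 11 \left(-1\right)\right) + 22\right)\right) U{\left(N \right)} = \left(-51 + \left(\left(42 + 11 \left(-1\right)\right) + 22\right)\right) \left(- 6 \left(-1 - 6\right)\right) = \left(-51 + \left(\left(42 - 11\right) + 22\right)\right) \left(\left(-6\right) \left(-7\right)\right) = \left(-51 + \left(31 + 22\right)\right) 42 = \left(-51 + 53\right) 42 = 2 \cdot 42 = 84$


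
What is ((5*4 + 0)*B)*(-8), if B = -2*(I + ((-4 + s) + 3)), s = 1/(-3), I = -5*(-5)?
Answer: 22720/3 ≈ 7573.3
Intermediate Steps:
I = 25
s = -1/3 ≈ -0.33333
B = -142/3 (B = -2*(25 + ((-4 - 1/3) + 3)) = -2*(25 + (-13/3 + 3)) = -2*(25 - 4/3) = -2*71/3 = -142/3 ≈ -47.333)
((5*4 + 0)*B)*(-8) = ((5*4 + 0)*(-142/3))*(-8) = ((20 + 0)*(-142/3))*(-8) = (20*(-142/3))*(-8) = -2840/3*(-8) = 22720/3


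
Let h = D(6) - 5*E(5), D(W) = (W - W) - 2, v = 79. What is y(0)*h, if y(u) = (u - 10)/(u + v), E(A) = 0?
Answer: 20/79 ≈ 0.25316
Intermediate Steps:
y(u) = (-10 + u)/(79 + u) (y(u) = (u - 10)/(u + 79) = (-10 + u)/(79 + u))
D(W) = -2 (D(W) = 0 - 2 = -2)
h = -2 (h = -2 - 5*0 = -2 + 0 = -2)
y(0)*h = ((-10 + 0)/(79 + 0))*(-2) = (-10/79)*(-2) = ((1/79)*(-10))*(-2) = -10/79*(-2) = 20/79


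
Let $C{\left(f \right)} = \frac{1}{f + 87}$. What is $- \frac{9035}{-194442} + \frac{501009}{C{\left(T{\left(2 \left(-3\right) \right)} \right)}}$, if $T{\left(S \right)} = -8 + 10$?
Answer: $\frac{8670130095077}{194442} \approx 4.459 \cdot 10^{7}$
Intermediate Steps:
$T{\left(S \right)} = 2$
$C{\left(f \right)} = \frac{1}{87 + f}$
$- \frac{9035}{-194442} + \frac{501009}{C{\left(T{\left(2 \left(-3\right) \right)} \right)}} = - \frac{9035}{-194442} + \frac{501009}{\frac{1}{87 + 2}} = \left(-9035\right) \left(- \frac{1}{194442}\right) + \frac{501009}{\frac{1}{89}} = \frac{9035}{194442} + 501009 \frac{1}{\frac{1}{89}} = \frac{9035}{194442} + 501009 \cdot 89 = \frac{9035}{194442} + 44589801 = \frac{8670130095077}{194442}$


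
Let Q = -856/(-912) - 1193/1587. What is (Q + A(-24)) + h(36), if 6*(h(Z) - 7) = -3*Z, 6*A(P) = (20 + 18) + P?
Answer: -170461/20102 ≈ -8.4798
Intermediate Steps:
Q = 11269/60306 (Q = -856*(-1/912) - 1193*1/1587 = 107/114 - 1193/1587 = 11269/60306 ≈ 0.18686)
A(P) = 19/3 + P/6 (A(P) = ((20 + 18) + P)/6 = (38 + P)/6 = 19/3 + P/6)
h(Z) = 7 - Z/2 (h(Z) = 7 + (-3*Z)/6 = 7 - Z/2)
(Q + A(-24)) + h(36) = (11269/60306 + (19/3 + (⅙)*(-24))) + (7 - ½*36) = (11269/60306 + (19/3 - 4)) + (7 - 18) = (11269/60306 + 7/3) - 11 = 50661/20102 - 11 = -170461/20102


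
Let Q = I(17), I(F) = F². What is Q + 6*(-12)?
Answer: 217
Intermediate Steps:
Q = 289 (Q = 17² = 289)
Q + 6*(-12) = 289 + 6*(-12) = 289 - 72 = 217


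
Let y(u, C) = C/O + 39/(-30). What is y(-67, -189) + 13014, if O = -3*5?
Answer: 130253/10 ≈ 13025.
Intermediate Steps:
O = -15
y(u, C) = -13/10 - C/15 (y(u, C) = C/(-15) + 39/(-30) = C*(-1/15) + 39*(-1/30) = -C/15 - 13/10 = -13/10 - C/15)
y(-67, -189) + 13014 = (-13/10 - 1/15*(-189)) + 13014 = (-13/10 + 63/5) + 13014 = 113/10 + 13014 = 130253/10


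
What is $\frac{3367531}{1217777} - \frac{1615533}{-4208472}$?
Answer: $\frac{5379839617591}{1708326802248} \approx 3.1492$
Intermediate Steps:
$\frac{3367531}{1217777} - \frac{1615533}{-4208472} = 3367531 \cdot \frac{1}{1217777} - - \frac{538511}{1402824} = \frac{3367531}{1217777} + \frac{538511}{1402824} = \frac{5379839617591}{1708326802248}$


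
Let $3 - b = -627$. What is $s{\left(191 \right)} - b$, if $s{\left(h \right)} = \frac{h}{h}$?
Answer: $-629$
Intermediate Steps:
$b = 630$ ($b = 3 - -627 = 3 + 627 = 630$)
$s{\left(h \right)} = 1$
$s{\left(191 \right)} - b = 1 - 630 = -629$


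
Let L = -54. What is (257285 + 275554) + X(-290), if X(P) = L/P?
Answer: 77261682/145 ≈ 5.3284e+5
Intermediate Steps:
X(P) = -54/P
(257285 + 275554) + X(-290) = (257285 + 275554) - 54/(-290) = 532839 - 54*(-1/290) = 532839 + 27/145 = 77261682/145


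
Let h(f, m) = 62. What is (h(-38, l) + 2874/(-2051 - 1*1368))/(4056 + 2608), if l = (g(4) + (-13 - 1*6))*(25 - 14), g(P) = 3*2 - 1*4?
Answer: 3734/406861 ≈ 0.0091776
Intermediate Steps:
g(P) = 2 (g(P) = 6 - 4 = 2)
l = -187 (l = (2 + (-13 - 1*6))*(25 - 14) = (2 + (-13 - 6))*11 = (2 - 19)*11 = -17*11 = -187)
(h(-38, l) + 2874/(-2051 - 1*1368))/(4056 + 2608) = (62 + 2874/(-2051 - 1*1368))/(4056 + 2608) = (62 + 2874/(-2051 - 1368))/6664 = (62 + 2874/(-3419))*(1/6664) = (62 + 2874*(-1/3419))*(1/6664) = (62 - 2874/3419)*(1/6664) = (209104/3419)*(1/6664) = 3734/406861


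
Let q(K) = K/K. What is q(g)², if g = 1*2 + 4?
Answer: 1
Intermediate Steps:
g = 6 (g = 2 + 4 = 6)
q(K) = 1
q(g)² = 1² = 1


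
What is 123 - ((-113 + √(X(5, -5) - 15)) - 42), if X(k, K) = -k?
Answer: 278 - 2*I*√5 ≈ 278.0 - 4.4721*I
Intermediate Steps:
123 - ((-113 + √(X(5, -5) - 15)) - 42) = 123 - ((-113 + √(-1*5 - 15)) - 42) = 123 - ((-113 + √(-5 - 15)) - 42) = 123 - ((-113 + √(-20)) - 42) = 123 - ((-113 + 2*I*√5) - 42) = 123 - (-155 + 2*I*√5) = 123 + (155 - 2*I*√5) = 278 - 2*I*√5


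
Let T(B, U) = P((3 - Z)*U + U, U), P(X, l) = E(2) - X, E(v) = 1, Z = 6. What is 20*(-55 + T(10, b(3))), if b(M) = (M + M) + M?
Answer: -720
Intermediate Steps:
b(M) = 3*M (b(M) = 2*M + M = 3*M)
P(X, l) = 1 - X
T(B, U) = 1 + 2*U (T(B, U) = 1 - ((3 - 1*6)*U + U) = 1 - ((3 - 6)*U + U) = 1 - (-3*U + U) = 1 - (-2)*U = 1 + 2*U)
20*(-55 + T(10, b(3))) = 20*(-55 + (1 + 2*(3*3))) = 20*(-55 + (1 + 2*9)) = 20*(-55 + (1 + 18)) = 20*(-55 + 19) = 20*(-36) = -720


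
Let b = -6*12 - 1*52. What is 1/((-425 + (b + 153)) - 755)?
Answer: -1/1151 ≈ -0.00086881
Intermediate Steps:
b = -124 (b = -72 - 52 = -124)
1/((-425 + (b + 153)) - 755) = 1/((-425 + (-124 + 153)) - 755) = 1/((-425 + 29) - 755) = 1/(-396 - 755) = 1/(-1151) = -1/1151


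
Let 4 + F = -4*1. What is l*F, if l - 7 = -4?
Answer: -24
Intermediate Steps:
l = 3 (l = 7 - 4 = 3)
F = -8 (F = -4 - 4*1 = -4 - 4 = -8)
l*F = 3*(-8) = -24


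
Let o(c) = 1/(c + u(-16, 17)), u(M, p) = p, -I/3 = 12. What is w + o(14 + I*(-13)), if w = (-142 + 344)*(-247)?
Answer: -24897105/499 ≈ -49894.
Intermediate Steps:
I = -36 (I = -3*12 = -36)
w = -49894 (w = 202*(-247) = -49894)
o(c) = 1/(17 + c) (o(c) = 1/(c + 17) = 1/(17 + c))
w + o(14 + I*(-13)) = -49894 + 1/(17 + (14 - 36*(-13))) = -49894 + 1/(17 + (14 + 468)) = -49894 + 1/(17 + 482) = -49894 + 1/499 = -24897105/499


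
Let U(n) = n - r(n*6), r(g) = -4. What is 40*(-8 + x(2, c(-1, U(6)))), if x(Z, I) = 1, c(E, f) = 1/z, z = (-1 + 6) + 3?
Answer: -280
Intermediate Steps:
z = 8 (z = 5 + 3 = 8)
U(n) = 4 + n (U(n) = n - 1*(-4) = n + 4 = 4 + n)
c(E, f) = 1/8
40*(-8 + x(2, c(-1, U(6)))) = 40*(-8 + 1) = 40*(-7) = -280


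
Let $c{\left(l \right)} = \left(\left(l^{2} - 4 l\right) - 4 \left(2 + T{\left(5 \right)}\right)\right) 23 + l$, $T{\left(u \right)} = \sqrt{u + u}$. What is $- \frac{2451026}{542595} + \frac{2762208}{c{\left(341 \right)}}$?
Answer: $- \frac{45705330381672118}{13163128439512785} + \frac{882372 \sqrt{10}}{24259583003} \approx -3.4721$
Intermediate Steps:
$T{\left(u \right)} = \sqrt{2} \sqrt{u}$ ($T{\left(u \right)} = \sqrt{2 u} = \sqrt{2} \sqrt{u}$)
$c{\left(l \right)} = -184 - 92 \sqrt{10} - 91 l + 23 l^{2}$ ($c{\left(l \right)} = \left(\left(l^{2} - 4 l\right) - 4 \left(2 + \sqrt{2} \sqrt{5}\right)\right) 23 + l = \left(\left(l^{2} - 4 l\right) - 4 \left(2 + \sqrt{10}\right)\right) 23 + l = \left(\left(l^{2} - 4 l\right) - \left(8 + 4 \sqrt{10}\right)\right) 23 + l = \left(-8 + l^{2} - 4 l - 4 \sqrt{10}\right) 23 + l = \left(-184 - 92 l - 92 \sqrt{10} + 23 l^{2}\right) + l = -184 - 92 \sqrt{10} - 91 l + 23 l^{2}$)
$- \frac{2451026}{542595} + \frac{2762208}{c{\left(341 \right)}} = - \frac{2451026}{542595} + \frac{2762208}{-184 - 92 \sqrt{10} - 31031 + 23 \cdot 341^{2}} = \left(-2451026\right) \frac{1}{542595} + \frac{2762208}{-184 - 92 \sqrt{10} - 31031 + 23 \cdot 116281} = - \frac{2451026}{542595} + \frac{2762208}{-184 - 92 \sqrt{10} - 31031 + 2674463} = - \frac{2451026}{542595} + \frac{2762208}{2643248 - 92 \sqrt{10}}$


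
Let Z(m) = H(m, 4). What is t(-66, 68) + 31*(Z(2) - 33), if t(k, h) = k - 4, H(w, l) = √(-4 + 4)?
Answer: -1093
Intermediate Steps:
H(w, l) = 0 (H(w, l) = √0 = 0)
t(k, h) = -4 + k
Z(m) = 0
t(-66, 68) + 31*(Z(2) - 33) = (-4 - 66) + 31*(0 - 33) = -70 + 31*(-33) = -70 - 1023 = -1093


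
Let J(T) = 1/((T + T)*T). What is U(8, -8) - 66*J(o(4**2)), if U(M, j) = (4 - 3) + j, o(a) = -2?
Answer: -61/4 ≈ -15.250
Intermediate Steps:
U(M, j) = 1 + j
J(T) = 1/(2*T**2) (J(T) = 1/(((2*T))*T) = (1/(2*T))/T = 1/(2*T**2))
U(8, -8) - 66*J(o(4**2)) = (1 - 8) - 33/(-2)**2 = -7 - 33/4 = -61/4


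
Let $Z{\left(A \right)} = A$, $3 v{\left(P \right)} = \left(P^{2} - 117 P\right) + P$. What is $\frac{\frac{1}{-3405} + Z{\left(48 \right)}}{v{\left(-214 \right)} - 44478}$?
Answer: $- \frac{163439}{71293890} \approx -0.0022925$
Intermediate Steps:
$v{\left(P \right)} = - \frac{116 P}{3} + \frac{P^{2}}{3}$ ($v{\left(P \right)} = \frac{\left(P^{2} - 117 P\right) + P}{3} = \frac{P^{2} - 116 P}{3} = - \frac{116 P}{3} + \frac{P^{2}}{3}$)
$\frac{\frac{1}{-3405} + Z{\left(48 \right)}}{v{\left(-214 \right)} - 44478} = \frac{\frac{1}{-3405} + 48}{\frac{1}{3} \left(-214\right) \left(-116 - 214\right) - 44478} = \frac{- \frac{1}{3405} + 48}{\frac{1}{3} \left(-214\right) \left(-330\right) - 44478} = \frac{163439}{3405 \left(23540 - 44478\right)} = \frac{163439}{3405 \left(-20938\right)} = \frac{163439}{3405} \left(- \frac{1}{20938}\right) = - \frac{163439}{71293890}$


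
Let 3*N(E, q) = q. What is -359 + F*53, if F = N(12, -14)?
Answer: -1819/3 ≈ -606.33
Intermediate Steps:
N(E, q) = q/3
F = -14/3 (F = (⅓)*(-14) = -14/3 ≈ -4.6667)
-359 + F*53 = -359 - 14/3*53 = -359 - 742/3 = -1819/3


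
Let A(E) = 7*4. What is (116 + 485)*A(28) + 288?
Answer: 17116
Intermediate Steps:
A(E) = 28
(116 + 485)*A(28) + 288 = (116 + 485)*28 + 288 = 601*28 + 288 = 16828 + 288 = 17116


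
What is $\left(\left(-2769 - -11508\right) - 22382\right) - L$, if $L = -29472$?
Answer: $15829$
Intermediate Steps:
$\left(\left(-2769 - -11508\right) - 22382\right) - L = \left(\left(-2769 - -11508\right) - 22382\right) - -29472 = \left(\left(-2769 + 11508\right) - 22382\right) + 29472 = \left(8739 - 22382\right) + 29472 = -13643 + 29472 = 15829$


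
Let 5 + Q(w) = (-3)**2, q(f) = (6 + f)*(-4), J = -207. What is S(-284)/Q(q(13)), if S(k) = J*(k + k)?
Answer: 29394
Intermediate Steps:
q(f) = -24 - 4*f
Q(w) = 4 (Q(w) = -5 + (-3)**2 = -5 + 9 = 4)
S(k) = -414*k (S(k) = -207*(k + k) = -414*k)
S(-284)/Q(q(13)) = -414*(-284)/4 = 117576*(1/4) = 29394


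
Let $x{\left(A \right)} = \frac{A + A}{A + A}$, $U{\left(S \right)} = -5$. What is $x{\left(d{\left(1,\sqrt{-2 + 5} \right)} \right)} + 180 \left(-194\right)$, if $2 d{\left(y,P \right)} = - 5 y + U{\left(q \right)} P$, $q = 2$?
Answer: $-34919$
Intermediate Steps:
$d{\left(y,P \right)} = - \frac{5 P}{2} - \frac{5 y}{2}$ ($d{\left(y,P \right)} = \frac{- 5 y - 5 P}{2} = \frac{- 5 P - 5 y}{2} = - \frac{5 P}{2} - \frac{5 y}{2}$)
$x{\left(A \right)} = 1$ ($x{\left(A \right)} = \frac{2 A}{2 A} = 2 A \frac{1}{2 A} = 1$)
$x{\left(d{\left(1,\sqrt{-2 + 5} \right)} \right)} + 180 \left(-194\right) = 1 + 180 \left(-194\right) = 1 - 34920 = -34919$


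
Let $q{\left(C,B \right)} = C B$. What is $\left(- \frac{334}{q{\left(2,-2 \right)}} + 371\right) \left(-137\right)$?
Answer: $- \frac{124533}{2} \approx -62267.0$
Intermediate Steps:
$q{\left(C,B \right)} = B C$
$\left(- \frac{334}{q{\left(2,-2 \right)}} + 371\right) \left(-137\right) = \left(- \frac{334}{\left(-2\right) 2} + 371\right) \left(-137\right) = \left(- \frac{334}{-4} + 371\right) \left(-137\right) = \left(\left(-334\right) \left(- \frac{1}{4}\right) + 371\right) \left(-137\right) = \left(\frac{167}{2} + 371\right) \left(-137\right) = \frac{909}{2} \left(-137\right) = - \frac{124533}{2}$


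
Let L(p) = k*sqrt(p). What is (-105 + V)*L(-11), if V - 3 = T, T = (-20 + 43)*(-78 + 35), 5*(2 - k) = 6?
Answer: -4364*I*sqrt(11)/5 ≈ -2894.8*I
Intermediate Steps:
k = 4/5 (k = 2 - 1/5*6 = 2 - 6/5 = 4/5 ≈ 0.80000)
T = -989 (T = 23*(-43) = -989)
L(p) = 4*sqrt(p)/5
V = -986 (V = 3 - 989 = -986)
(-105 + V)*L(-11) = (-105 - 986)*(4*sqrt(-11)/5) = -4364*I*sqrt(11)/5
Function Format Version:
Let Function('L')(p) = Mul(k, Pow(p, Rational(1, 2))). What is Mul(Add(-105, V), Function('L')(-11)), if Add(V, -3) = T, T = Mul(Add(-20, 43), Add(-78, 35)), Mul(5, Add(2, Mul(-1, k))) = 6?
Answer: Mul(Rational(-4364, 5), I, Pow(11, Rational(1, 2))) ≈ Mul(-2894.8, I)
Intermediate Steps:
k = Rational(4, 5) (k = Add(2, Mul(Rational(-1, 5), 6)) = Add(2, Rational(-6, 5)) = Rational(4, 5) ≈ 0.80000)
T = -989 (T = Mul(23, -43) = -989)
Function('L')(p) = Mul(Rational(4, 5), Pow(p, Rational(1, 2)))
V = -986 (V = Add(3, -989) = -986)
Mul(Add(-105, V), Function('L')(-11)) = Mul(Add(-105, -986), Mul(Rational(4, 5), Pow(-11, Rational(1, 2)))) = Mul(-1091, Mul(Rational(4, 5), Mul(I, Pow(11, Rational(1, 2))))) = Mul(-1091, Mul(Rational(4, 5), I, Pow(11, Rational(1, 2)))) = Mul(Rational(-4364, 5), I, Pow(11, Rational(1, 2)))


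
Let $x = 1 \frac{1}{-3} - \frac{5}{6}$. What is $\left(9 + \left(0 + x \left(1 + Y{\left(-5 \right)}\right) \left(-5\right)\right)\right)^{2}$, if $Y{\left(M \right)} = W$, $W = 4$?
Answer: $\frac{52441}{36} \approx 1456.7$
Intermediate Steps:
$Y{\left(M \right)} = 4$
$x = - \frac{7}{6}$ ($x = 1 \left(- \frac{1}{3}\right) - \frac{5}{6} = - \frac{1}{3} - \frac{5}{6} = - \frac{7}{6} \approx -1.1667$)
$\left(9 + \left(0 + x \left(1 + Y{\left(-5 \right)}\right) \left(-5\right)\right)\right)^{2} = \left(9 + \left(0 - \frac{7 \left(1 + 4\right) \left(-5\right)}{6}\right)\right)^{2} = \left(9 + \left(0 - \frac{7 \cdot 5 \left(-5\right)}{6}\right)\right)^{2} = \left(9 + \left(0 - - \frac{175}{6}\right)\right)^{2} = \left(9 + \left(0 + \frac{175}{6}\right)\right)^{2} = \left(9 + \frac{175}{6}\right)^{2} = \left(\frac{229}{6}\right)^{2} = \frac{52441}{36}$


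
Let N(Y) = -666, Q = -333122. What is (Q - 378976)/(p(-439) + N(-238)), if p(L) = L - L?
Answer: 39561/37 ≈ 1069.2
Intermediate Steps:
p(L) = 0
(Q - 378976)/(p(-439) + N(-238)) = (-333122 - 378976)/(0 - 666) = -712098/(-666) = -712098*(-1/666) = 39561/37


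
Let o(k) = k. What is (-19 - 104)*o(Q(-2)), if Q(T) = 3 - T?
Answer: -615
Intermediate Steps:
(-19 - 104)*o(Q(-2)) = (-19 - 104)*(3 - 1*(-2)) = -123*(3 + 2) = -123*5 = -615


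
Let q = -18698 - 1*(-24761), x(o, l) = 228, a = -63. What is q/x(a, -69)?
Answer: 2021/76 ≈ 26.592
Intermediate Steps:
q = 6063 (q = -18698 + 24761 = 6063)
q/x(a, -69) = 6063/228 = 6063*(1/228) = 2021/76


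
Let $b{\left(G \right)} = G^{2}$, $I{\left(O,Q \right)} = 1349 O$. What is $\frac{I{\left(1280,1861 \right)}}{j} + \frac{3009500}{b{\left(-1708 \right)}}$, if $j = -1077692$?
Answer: $- \frac{16017714465}{28070643524} \approx -0.57062$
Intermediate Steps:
$\frac{I{\left(1280,1861 \right)}}{j} + \frac{3009500}{b{\left(-1708 \right)}} = \frac{1349 \cdot 1280}{-1077692} + \frac{3009500}{\left(-1708\right)^{2}} = 1726720 \left(- \frac{1}{1077692}\right) + \frac{3009500}{2917264} = - \frac{431680}{269423} + 3009500 \cdot \frac{1}{2917264} = - \frac{431680}{269423} + \frac{752375}{729316} = - \frac{16017714465}{28070643524}$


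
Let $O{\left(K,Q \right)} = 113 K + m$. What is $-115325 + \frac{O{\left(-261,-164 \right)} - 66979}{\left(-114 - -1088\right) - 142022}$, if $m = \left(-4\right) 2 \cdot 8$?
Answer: $- \frac{2033283008}{17631} \approx -1.1532 \cdot 10^{5}$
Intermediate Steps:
$m = -64$ ($m = \left(-8\right) 8 = -64$)
$O{\left(K,Q \right)} = -64 + 113 K$ ($O{\left(K,Q \right)} = 113 K - 64 = -64 + 113 K$)
$-115325 + \frac{O{\left(-261,-164 \right)} - 66979}{\left(-114 - -1088\right) - 142022} = -115325 + \frac{\left(-64 + 113 \left(-261\right)\right) - 66979}{\left(-114 - -1088\right) - 142022} = -115325 + \frac{\left(-64 - 29493\right) - 66979}{\left(-114 + 1088\right) - 142022} = -115325 + \frac{-29557 - 66979}{974 - 142022} = -115325 - \frac{96536}{-141048} = -115325 - - \frac{12067}{17631} = -115325 + \frac{12067}{17631} = - \frac{2033283008}{17631}$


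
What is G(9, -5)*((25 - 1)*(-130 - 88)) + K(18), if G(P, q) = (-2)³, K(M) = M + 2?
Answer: 41876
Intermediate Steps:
K(M) = 2 + M
G(P, q) = -8
G(9, -5)*((25 - 1)*(-130 - 88)) + K(18) = -8*(25 - 1)*(-130 - 88) + (2 + 18) = -192*(-218) + 20 = -8*(-5232) + 20 = 41856 + 20 = 41876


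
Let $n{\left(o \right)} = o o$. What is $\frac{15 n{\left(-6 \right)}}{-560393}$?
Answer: $- \frac{540}{560393} \approx -0.00096361$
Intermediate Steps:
$n{\left(o \right)} = o^{2}$
$\frac{15 n{\left(-6 \right)}}{-560393} = \frac{15 \left(-6\right)^{2}}{-560393} = 15 \cdot 36 \left(- \frac{1}{560393}\right) = 540 \left(- \frac{1}{560393}\right) = - \frac{540}{560393}$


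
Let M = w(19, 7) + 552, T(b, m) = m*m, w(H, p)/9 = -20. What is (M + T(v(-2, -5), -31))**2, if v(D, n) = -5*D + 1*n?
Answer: 1776889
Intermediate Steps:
v(D, n) = n - 5*D (v(D, n) = -5*D + n = n - 5*D)
w(H, p) = -180 (w(H, p) = 9*(-20) = -180)
T(b, m) = m**2
M = 372 (M = -180 + 552 = 372)
(M + T(v(-2, -5), -31))**2 = (372 + (-31)**2)**2 = (372 + 961)**2 = 1333**2 = 1776889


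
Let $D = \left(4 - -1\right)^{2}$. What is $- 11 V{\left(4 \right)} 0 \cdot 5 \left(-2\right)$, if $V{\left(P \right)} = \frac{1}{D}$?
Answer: $0$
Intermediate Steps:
$D = 25$ ($D = \left(4 + 1\right)^{2} = 5^{2} = 25$)
$V{\left(P \right)} = \frac{1}{25}$
$- 11 V{\left(4 \right)} 0 \cdot 5 \left(-2\right) = - 11 \cdot \frac{1}{25} \cdot 0 \cdot 5 \left(-2\right) = - 11 \cdot 0 \cdot 5 \left(-2\right) = - 11 \cdot 0 \left(-2\right) = \left(-11\right) 0 = 0$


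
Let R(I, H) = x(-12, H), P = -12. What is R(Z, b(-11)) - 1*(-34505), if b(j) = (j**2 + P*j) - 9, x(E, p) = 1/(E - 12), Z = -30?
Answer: 828119/24 ≈ 34505.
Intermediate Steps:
x(E, p) = 1/(-12 + E)
b(j) = -9 + j**2 - 12*j (b(j) = (j**2 - 12*j) - 9 = -9 + j**2 - 12*j)
R(I, H) = -1/24 (R(I, H) = 1/(-12 - 12) = 1/(-24) = -1/24)
R(Z, b(-11)) - 1*(-34505) = -1/24 - 1*(-34505) = -1/24 + 34505 = 828119/24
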